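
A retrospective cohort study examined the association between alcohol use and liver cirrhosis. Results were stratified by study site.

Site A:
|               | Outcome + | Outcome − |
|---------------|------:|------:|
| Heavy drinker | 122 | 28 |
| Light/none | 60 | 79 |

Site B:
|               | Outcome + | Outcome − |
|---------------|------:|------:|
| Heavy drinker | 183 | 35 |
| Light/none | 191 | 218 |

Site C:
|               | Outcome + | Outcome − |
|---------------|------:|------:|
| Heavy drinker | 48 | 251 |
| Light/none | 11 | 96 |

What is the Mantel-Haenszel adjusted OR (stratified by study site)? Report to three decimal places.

4.654

OR_MH = Σ(aᵢdᵢ/nᵢ) / Σ(bᵢcᵢ/nᵢ), where nᵢ is the stratum total.
Stratum 1 (Site A): n = 289; a·d/n = 122·79/289 = 33.3495; b·c/n = 28·60/289 = 5.8131
Stratum 2 (Site B): n = 627; a·d/n = 183·218/627 = 63.6268; b·c/n = 35·191/627 = 10.6619
Stratum 3 (Site C): n = 406; a·d/n = 48·96/406 = 11.3498; b·c/n = 251·11/406 = 6.8005
OR_MH = (33.3495 + 63.6268 + 11.3498) / (5.8131 + 10.6619 + 6.8005) = 108.3260 / 23.2755 = 4.65407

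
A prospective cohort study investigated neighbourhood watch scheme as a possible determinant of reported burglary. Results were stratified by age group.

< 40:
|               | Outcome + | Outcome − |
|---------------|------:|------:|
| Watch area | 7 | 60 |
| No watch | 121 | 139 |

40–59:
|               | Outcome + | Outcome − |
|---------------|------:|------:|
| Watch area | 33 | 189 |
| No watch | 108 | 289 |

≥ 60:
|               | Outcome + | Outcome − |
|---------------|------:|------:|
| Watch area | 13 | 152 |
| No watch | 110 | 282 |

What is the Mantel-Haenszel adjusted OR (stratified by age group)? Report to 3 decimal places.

0.293

OR_MH = Σ(aᵢdᵢ/nᵢ) / Σ(bᵢcᵢ/nᵢ), where nᵢ is the stratum total.
Stratum 1 (< 40): n = 327; a·d/n = 7·139/327 = 2.9755; b·c/n = 60·121/327 = 22.2018
Stratum 2 (40–59): n = 619; a·d/n = 33·289/619 = 15.4071; b·c/n = 189·108/619 = 32.9758
Stratum 3 (≥ 60): n = 557; a·d/n = 13·282/557 = 6.5817; b·c/n = 152·110/557 = 30.0180
OR_MH = (2.9755 + 15.4071 + 6.5817) / (22.2018 + 32.9758 + 30.0180) = 24.9643 / 85.1956 = 0.29302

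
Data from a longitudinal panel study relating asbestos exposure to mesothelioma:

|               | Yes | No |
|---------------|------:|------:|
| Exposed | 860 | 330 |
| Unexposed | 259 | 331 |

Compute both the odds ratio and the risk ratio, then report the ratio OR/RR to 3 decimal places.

2.023

Cells: a = 860, b = 330, c = 259, d = 331.
OR = (860·331)/(330·259) = 284660/85470 = 3.33053
Risk in exposed = 860/1190 = 0.72269; risk in unexposed = 259/590 = 0.43898; RR = 1.64628
OR/RR = 3.33053 / 1.64628 = 2.02306
The outcome is not rare, so the OR lies further from 1 than the RR.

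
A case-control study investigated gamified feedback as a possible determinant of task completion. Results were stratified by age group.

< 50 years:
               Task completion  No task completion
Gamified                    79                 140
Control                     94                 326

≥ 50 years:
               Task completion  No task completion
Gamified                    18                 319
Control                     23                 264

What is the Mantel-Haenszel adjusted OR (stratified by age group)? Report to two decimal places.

1.48

OR_MH = Σ(aᵢdᵢ/nᵢ) / Σ(bᵢcᵢ/nᵢ), where nᵢ is the stratum total.
Stratum 1 (< 50 years): n = 639; a·d/n = 79·326/639 = 40.3036; b·c/n = 140·94/639 = 20.5947
Stratum 2 (≥ 50 years): n = 624; a·d/n = 18·264/624 = 7.6154; b·c/n = 319·23/624 = 11.7580
OR_MH = (40.3036 + 7.6154) / (20.5947 + 11.7580) = 47.9190 / 32.3527 = 1.48114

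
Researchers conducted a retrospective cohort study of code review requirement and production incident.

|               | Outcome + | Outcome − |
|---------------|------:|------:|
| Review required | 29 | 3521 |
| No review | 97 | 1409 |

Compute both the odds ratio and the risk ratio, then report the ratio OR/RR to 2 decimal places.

Cells: a = 29, b = 3521, c = 97, d = 1409.
OR = (29·1409)/(3521·97) = 40861/341537 = 0.11964
Risk in exposed = 29/3550 = 0.00817; risk in unexposed = 97/1506 = 0.06441; RR = 0.12683
OR/RR = 0.11964 / 0.12683 = 0.94330
The outcome is rare in both groups, so OR ≈ RR (ratio near 1).

0.94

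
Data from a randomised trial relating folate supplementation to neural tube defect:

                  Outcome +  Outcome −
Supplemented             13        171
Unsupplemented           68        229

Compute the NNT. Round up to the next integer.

Risk in treated group = 13/184 = 0.07065; risk in control = 68/297 = 0.22896.
Absolute risk reduction = 0.22896 − 0.07065 = 0.15830
NNT = 1 / ARR = 1 / 0.15830 = 6.317 → round up → 7

7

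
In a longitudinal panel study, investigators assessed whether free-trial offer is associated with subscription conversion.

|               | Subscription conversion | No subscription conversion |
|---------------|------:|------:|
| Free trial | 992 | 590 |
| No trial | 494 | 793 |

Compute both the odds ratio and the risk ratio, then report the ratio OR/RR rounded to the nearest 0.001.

1.652

Cells: a = 992, b = 590, c = 494, d = 793.
OR = (992·793)/(590·494) = 786656/291460 = 2.69902
Risk in exposed = 992/1582 = 0.62705; risk in unexposed = 494/1287 = 0.38384; RR = 1.63364
OR/RR = 2.69902 / 1.63364 = 1.65215
The outcome is not rare, so the OR lies further from 1 than the RR.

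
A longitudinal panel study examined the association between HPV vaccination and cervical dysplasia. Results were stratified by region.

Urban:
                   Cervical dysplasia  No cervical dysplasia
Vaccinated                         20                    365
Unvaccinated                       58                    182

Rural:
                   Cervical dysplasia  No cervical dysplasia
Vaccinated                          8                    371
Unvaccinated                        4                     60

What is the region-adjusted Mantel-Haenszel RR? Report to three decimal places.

0.226

RR_MH = Σ(aᵢ·n₀ᵢ/nᵢ) / Σ(cᵢ·n₁ᵢ/nᵢ), with n₁ᵢ = aᵢ+bᵢ (exposed), n₀ᵢ = cᵢ+dᵢ (unexposed), nᵢ = n₁ᵢ+n₀ᵢ.
Stratum 1 (Urban): n₁ = 385, n₀ = 240, n = 625; a·n₀/n = 20·240/625 = 7.6800; c·n₁/n = 58·385/625 = 35.7280
Stratum 2 (Rural): n₁ = 379, n₀ = 64, n = 443; a·n₀/n = 8·64/443 = 1.1558; c·n₁/n = 4·379/443 = 3.4221
RR_MH = (7.6800 + 1.1558) / (35.7280 + 3.4221) = 8.8358 / 39.1501 = 0.22569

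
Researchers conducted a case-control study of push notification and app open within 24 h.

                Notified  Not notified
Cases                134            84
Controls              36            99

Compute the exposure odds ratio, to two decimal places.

4.39

Reading the table with exposure as columns: a = 134 (Notified, case), b = 36 (Notified, non-case), c = 84 (Not notified, case), d = 99.
OR = (a·d)/(b·c) = (134 × 99) / (36 × 84) = 13266 / 3024 = 4.38690
The odds of app open within 24 h are about 4.39 times as high in the notified group.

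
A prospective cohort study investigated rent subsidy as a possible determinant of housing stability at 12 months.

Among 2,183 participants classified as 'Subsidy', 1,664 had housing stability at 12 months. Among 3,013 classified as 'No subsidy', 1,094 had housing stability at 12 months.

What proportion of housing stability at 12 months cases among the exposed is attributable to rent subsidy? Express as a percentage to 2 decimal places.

52.37

From the description: a = 1664, b = 519, c = 1094, d = 1919.
Risk in exposed = 1664/2183 = 0.76225; risk in unexposed = 1094/3013 = 0.36309.
RR = 0.76225/0.36309 = 2.09933
AR% = (RR − 1)/RR × 100 = (2.09933 − 1)/2.09933 × 100 = 52.3658%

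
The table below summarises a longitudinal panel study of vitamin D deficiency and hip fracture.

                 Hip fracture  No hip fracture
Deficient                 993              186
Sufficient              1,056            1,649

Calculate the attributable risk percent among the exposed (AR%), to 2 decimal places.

53.65

Cells: a = 993, b = 186, c = 1056, d = 1649.
Risk in exposed = 993/1179 = 0.84224; risk in unexposed = 1056/2705 = 0.39039.
RR = 0.84224/0.39039 = 2.15744
AR% = (RR − 1)/RR × 100 = (2.15744 − 1)/2.15744 × 100 = 53.6488%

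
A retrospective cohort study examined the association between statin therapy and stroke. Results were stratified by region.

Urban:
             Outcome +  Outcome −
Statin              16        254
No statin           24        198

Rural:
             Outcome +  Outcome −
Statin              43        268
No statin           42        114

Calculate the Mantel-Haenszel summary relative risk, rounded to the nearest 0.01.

RR_MH = Σ(aᵢ·n₀ᵢ/nᵢ) / Σ(cᵢ·n₁ᵢ/nᵢ), with n₁ᵢ = aᵢ+bᵢ (exposed), n₀ᵢ = cᵢ+dᵢ (unexposed), nᵢ = n₁ᵢ+n₀ᵢ.
Stratum 1 (Urban): n₁ = 270, n₀ = 222, n = 492; a·n₀/n = 16·222/492 = 7.2195; c·n₁/n = 24·270/492 = 13.1707
Stratum 2 (Rural): n₁ = 311, n₀ = 156, n = 467; a·n₀/n = 43·156/467 = 14.3640; c·n₁/n = 42·311/467 = 27.9700
RR_MH = (7.2195 + 14.3640) / (13.1707 + 27.9700) = 21.5835 / 41.1408 = 0.52463

0.52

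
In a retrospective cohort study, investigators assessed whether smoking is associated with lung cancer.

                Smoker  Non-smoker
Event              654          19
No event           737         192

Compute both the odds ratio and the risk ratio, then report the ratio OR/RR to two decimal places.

1.72

Reading the table with exposure as columns: a = 654 (Smoker, case), b = 737 (Smoker, non-case), c = 19 (Non-smoker, case), d = 192.
OR = (654·192)/(737·19) = 125568/14003 = 8.96722
Risk in exposed = 654/1391 = 0.47017; risk in unexposed = 19/211 = 0.09005; RR = 5.22131
OR/RR = 8.96722 / 5.22131 = 1.71743
The outcome is not rare, so the OR lies further from 1 than the RR.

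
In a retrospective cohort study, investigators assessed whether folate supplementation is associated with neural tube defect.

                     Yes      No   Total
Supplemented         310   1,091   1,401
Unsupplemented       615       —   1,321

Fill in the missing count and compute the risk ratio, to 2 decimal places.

0.48

The missing cell is in the unexposed row: 1321 − 615 = 706.
So a = 310, b = 1091, c = 615, d = 706.
RR = [a/(a+b)] / [c/(c+d)] = (310/1401) / (615/1321) = 0.22127/0.46556 = 0.47528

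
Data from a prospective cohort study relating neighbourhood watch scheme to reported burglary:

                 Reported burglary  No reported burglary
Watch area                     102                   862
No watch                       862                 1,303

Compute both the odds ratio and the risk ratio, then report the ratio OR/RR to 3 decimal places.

0.673

Cells: a = 102, b = 862, c = 862, d = 1303.
OR = (102·1303)/(862·862) = 132906/743044 = 0.17887
Risk in exposed = 102/964 = 0.10581; risk in unexposed = 862/2165 = 0.39815; RR = 0.26575
OR/RR = 0.17887 / 0.26575 = 0.67306
The outcome is not rare, so the OR lies further from 1 than the RR.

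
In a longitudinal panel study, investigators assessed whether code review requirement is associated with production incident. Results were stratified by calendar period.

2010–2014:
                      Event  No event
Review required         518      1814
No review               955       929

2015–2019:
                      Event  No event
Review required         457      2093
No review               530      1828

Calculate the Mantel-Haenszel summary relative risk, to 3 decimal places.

0.561

RR_MH = Σ(aᵢ·n₀ᵢ/nᵢ) / Σ(cᵢ·n₁ᵢ/nᵢ), with n₁ᵢ = aᵢ+bᵢ (exposed), n₀ᵢ = cᵢ+dᵢ (unexposed), nᵢ = n₁ᵢ+n₀ᵢ.
Stratum 1 (2010–2014): n₁ = 2332, n₀ = 1884, n = 4216; a·n₀/n = 518·1884/4216 = 231.4782; c·n₁/n = 955·2332/4216 = 528.2400
Stratum 2 (2015–2019): n₁ = 2550, n₀ = 2358, n = 4908; a·n₀/n = 457·2358/4908 = 219.5611; c·n₁/n = 530·2550/4908 = 275.3667
RR_MH = (231.4782 + 219.5611) / (528.2400 + 275.3667) = 451.0393 / 803.6068 = 0.56127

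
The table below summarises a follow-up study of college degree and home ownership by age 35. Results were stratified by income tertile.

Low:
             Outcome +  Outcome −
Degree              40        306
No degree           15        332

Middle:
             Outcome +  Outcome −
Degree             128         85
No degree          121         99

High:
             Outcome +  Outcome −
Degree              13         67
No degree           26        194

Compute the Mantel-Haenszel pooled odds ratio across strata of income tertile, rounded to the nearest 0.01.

OR_MH = Σ(aᵢdᵢ/nᵢ) / Σ(bᵢcᵢ/nᵢ), where nᵢ is the stratum total.
Stratum 1 (Low): n = 693; a·d/n = 40·332/693 = 19.1631; b·c/n = 306·15/693 = 6.6234
Stratum 2 (Middle): n = 433; a·d/n = 128·99/433 = 29.2656; b·c/n = 85·121/433 = 23.7529
Stratum 3 (High): n = 300; a·d/n = 13·194/300 = 8.4067; b·c/n = 67·26/300 = 5.8067
OR_MH = (19.1631 + 29.2656 + 8.4067) / (6.6234 + 23.7529 + 5.8067) = 56.8353 / 36.1829 = 1.57078

1.57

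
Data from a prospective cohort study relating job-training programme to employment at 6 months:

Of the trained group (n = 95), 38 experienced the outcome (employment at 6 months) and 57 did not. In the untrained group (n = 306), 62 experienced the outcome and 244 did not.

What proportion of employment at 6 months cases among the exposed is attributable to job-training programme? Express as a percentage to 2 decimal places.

49.35

From the description: a = 38, b = 57, c = 62, d = 244.
Risk in exposed = 38/95 = 0.40000; risk in unexposed = 62/306 = 0.20261.
RR = 0.40000/0.20261 = 1.97419
AR% = (RR − 1)/RR × 100 = (1.97419 − 1)/1.97419 × 100 = 49.3464%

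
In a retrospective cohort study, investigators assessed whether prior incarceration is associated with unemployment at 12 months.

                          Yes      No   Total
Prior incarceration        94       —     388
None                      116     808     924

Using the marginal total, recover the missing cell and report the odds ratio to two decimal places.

The missing cell is in the exposed row: 388 − 94 = 294.
So a = 94, b = 294, c = 116, d = 808.
OR = (a·d)/(b·c) = (94 × 808) / (294 × 116) = 75952 / 34104 = 2.22707

2.23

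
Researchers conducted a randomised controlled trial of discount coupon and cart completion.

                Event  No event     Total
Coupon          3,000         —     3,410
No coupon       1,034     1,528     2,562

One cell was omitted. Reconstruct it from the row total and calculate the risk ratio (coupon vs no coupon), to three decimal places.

2.180

The missing cell is in the exposed row: 3410 − 3000 = 410.
So a = 3000, b = 410, c = 1034, d = 1528.
RR = [a/(a+b)] / [c/(c+d)] = (3000/3410) / (1034/2562) = 0.87977/0.40359 = 2.17984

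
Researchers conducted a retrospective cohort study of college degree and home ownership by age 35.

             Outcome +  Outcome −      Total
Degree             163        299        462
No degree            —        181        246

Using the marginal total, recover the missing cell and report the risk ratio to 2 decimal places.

The missing cell is in the unexposed row: 246 − 181 = 65.
So a = 163, b = 299, c = 65, d = 181.
RR = [a/(a+b)] / [c/(c+d)] = (163/462) / (65/246) = 0.35281/0.26423 = 1.33526

1.34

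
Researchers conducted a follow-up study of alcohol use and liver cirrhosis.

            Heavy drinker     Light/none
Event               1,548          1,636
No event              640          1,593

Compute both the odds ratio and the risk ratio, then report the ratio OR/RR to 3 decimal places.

Reading the table with exposure as columns: a = 1548 (Heavy drinker, case), b = 640 (Heavy drinker, non-case), c = 1636 (Light/none, case), d = 1593.
OR = (1548·1593)/(640·1636) = 2465964/1047040 = 2.35518
Risk in exposed = 1548/2188 = 0.70750; risk in unexposed = 1636/3229 = 0.50666; RR = 1.39640
OR/RR = 2.35518 / 1.39640 = 1.68661
The outcome is not rare, so the OR lies further from 1 than the RR.

1.687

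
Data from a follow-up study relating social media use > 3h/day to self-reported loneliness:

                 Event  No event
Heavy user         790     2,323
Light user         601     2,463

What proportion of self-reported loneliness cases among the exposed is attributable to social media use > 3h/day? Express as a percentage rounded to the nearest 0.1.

22.7

Cells: a = 790, b = 2323, c = 601, d = 2463.
Risk in exposed = 790/3113 = 0.25377; risk in unexposed = 601/3064 = 0.19615.
RR = 0.25377/0.19615 = 1.29379
AR% = (RR − 1)/RR × 100 = (1.29379 − 1)/1.29379 × 100 = 22.7074%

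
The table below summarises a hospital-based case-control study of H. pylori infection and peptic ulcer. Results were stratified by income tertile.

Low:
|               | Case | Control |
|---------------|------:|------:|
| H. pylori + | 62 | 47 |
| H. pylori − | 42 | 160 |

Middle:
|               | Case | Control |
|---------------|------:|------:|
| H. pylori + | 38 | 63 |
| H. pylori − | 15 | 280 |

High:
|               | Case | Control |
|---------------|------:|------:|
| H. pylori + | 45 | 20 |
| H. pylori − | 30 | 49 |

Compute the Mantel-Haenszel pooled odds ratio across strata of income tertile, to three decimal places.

5.742

OR_MH = Σ(aᵢdᵢ/nᵢ) / Σ(bᵢcᵢ/nᵢ), where nᵢ is the stratum total.
Stratum 1 (Low): n = 311; a·d/n = 62·160/311 = 31.8971; b·c/n = 47·42/311 = 6.3473
Stratum 2 (Middle): n = 396; a·d/n = 38·280/396 = 26.8687; b·c/n = 63·15/396 = 2.3864
Stratum 3 (High): n = 144; a·d/n = 45·49/144 = 15.3125; b·c/n = 20·30/144 = 4.1667
OR_MH = (31.8971 + 26.8687 + 15.3125) / (6.3473 + 2.3864 + 4.1667) = 74.0783 / 12.9003 = 5.74237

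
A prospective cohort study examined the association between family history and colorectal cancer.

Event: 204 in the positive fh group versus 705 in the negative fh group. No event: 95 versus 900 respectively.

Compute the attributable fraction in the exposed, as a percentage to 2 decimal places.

35.62

From the description: a = 204, b = 95, c = 705, d = 900.
Risk in exposed = 204/299 = 0.68227; risk in unexposed = 705/1605 = 0.43925.
RR = 0.68227/0.43925 = 1.55326
AR% = (RR − 1)/RR × 100 = (1.55326 − 1)/1.55326 × 100 = 35.6194%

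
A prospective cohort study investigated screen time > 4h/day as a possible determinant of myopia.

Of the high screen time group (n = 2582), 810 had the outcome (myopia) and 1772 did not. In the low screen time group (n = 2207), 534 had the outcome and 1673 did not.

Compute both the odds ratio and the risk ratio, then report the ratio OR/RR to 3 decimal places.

1.105

From the description: a = 810, b = 1772, c = 534, d = 1673.
OR = (810·1673)/(1772·534) = 1355130/946248 = 1.43211
Risk in exposed = 810/2582 = 0.31371; risk in unexposed = 534/2207 = 0.24196; RR = 1.29655
OR/RR = 1.43211 / 1.29655 = 1.10455
The outcome is not rare, so the OR lies further from 1 than the RR.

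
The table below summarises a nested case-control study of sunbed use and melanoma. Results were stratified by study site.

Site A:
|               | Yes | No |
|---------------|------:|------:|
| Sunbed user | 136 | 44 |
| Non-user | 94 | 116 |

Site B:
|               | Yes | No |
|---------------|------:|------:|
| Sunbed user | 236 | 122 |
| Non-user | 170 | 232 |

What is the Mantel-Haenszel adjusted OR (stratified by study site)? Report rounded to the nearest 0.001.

2.969

OR_MH = Σ(aᵢdᵢ/nᵢ) / Σ(bᵢcᵢ/nᵢ), where nᵢ is the stratum total.
Stratum 1 (Site A): n = 390; a·d/n = 136·116/390 = 40.4513; b·c/n = 44·94/390 = 10.6051
Stratum 2 (Site B): n = 760; a·d/n = 236·232/760 = 72.0421; b·c/n = 122·170/760 = 27.2895
OR_MH = (40.4513 + 72.0421) / (10.6051 + 27.2895) = 112.4934 / 37.8946 = 2.96859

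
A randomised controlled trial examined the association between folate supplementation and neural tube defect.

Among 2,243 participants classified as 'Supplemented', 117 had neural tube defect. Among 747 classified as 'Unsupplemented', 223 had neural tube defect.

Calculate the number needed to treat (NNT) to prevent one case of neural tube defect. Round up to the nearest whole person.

Risk in treated group = 117/2243 = 0.05216; risk in control = 223/747 = 0.29853.
Absolute risk reduction = 0.29853 − 0.05216 = 0.24637
NNT = 1 / ARR = 1 / 0.24637 = 4.059 → round up → 5

5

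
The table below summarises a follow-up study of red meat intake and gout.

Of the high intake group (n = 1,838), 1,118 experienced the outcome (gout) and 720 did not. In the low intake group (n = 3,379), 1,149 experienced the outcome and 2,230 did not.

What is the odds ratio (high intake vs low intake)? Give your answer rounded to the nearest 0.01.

From the description: a = 1118, b = 720, c = 1149, d = 2230.
OR = (a·d)/(b·c) = (1118 × 2230) / (720 × 1149) = 2493140 / 827280 = 3.01366
The odds of gout are about 3.01 times as high in the high intake group.

3.01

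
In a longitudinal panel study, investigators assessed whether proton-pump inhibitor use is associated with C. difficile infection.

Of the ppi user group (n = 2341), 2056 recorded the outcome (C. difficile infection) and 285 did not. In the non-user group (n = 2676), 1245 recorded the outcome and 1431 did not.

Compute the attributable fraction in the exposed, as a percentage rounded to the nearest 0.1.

47.0

From the description: a = 2056, b = 285, c = 1245, d = 1431.
Risk in exposed = 2056/2341 = 0.87826; risk in unexposed = 1245/2676 = 0.46525.
RR = 0.87826/0.46525 = 1.88772
AR% = (RR − 1)/RR × 100 = (1.88772 − 1)/1.88772 × 100 = 47.0261%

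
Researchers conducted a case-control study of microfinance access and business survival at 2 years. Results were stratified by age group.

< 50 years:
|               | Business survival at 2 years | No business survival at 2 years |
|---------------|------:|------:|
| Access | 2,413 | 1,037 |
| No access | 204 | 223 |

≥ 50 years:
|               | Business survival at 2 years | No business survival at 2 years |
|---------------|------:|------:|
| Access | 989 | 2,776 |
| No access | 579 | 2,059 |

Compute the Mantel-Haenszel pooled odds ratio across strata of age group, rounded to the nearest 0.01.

OR_MH = Σ(aᵢdᵢ/nᵢ) / Σ(bᵢcᵢ/nᵢ), where nᵢ is the stratum total.
Stratum 1 (< 50 years): n = 3877; a·d/n = 2413·223/3877 = 138.7926; b·c/n = 1037·204/3877 = 54.5649
Stratum 2 (≥ 50 years): n = 6403; a·d/n = 989·2059/6403 = 318.0308; b·c/n = 2776·579/6403 = 251.0236
OR_MH = (138.7926 + 318.0308) / (54.5649 + 251.0236) = 456.8234 / 305.5885 = 1.49490

1.49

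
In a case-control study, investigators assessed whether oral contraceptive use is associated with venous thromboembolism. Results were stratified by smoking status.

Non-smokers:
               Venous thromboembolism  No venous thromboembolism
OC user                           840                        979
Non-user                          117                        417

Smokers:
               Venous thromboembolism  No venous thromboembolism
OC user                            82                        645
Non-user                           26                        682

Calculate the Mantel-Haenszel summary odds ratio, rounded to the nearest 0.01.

3.11

OR_MH = Σ(aᵢdᵢ/nᵢ) / Σ(bᵢcᵢ/nᵢ), where nᵢ is the stratum total.
Stratum 1 (Non-smokers): n = 2353; a·d/n = 840·417/2353 = 148.8653; b·c/n = 979·117/2353 = 48.6796
Stratum 2 (Smokers): n = 1435; a·d/n = 82·682/1435 = 38.9714; b·c/n = 645·26/1435 = 11.6864
OR_MH = (148.8653 + 38.9714) / (48.6796 + 11.6864) = 187.8367 / 60.3660 = 3.11163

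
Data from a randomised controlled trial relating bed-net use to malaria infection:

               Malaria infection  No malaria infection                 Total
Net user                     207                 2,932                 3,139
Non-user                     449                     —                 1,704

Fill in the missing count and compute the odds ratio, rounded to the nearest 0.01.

The missing cell is in the unexposed row: 1704 − 449 = 1255.
So a = 207, b = 2932, c = 449, d = 1255.
OR = (a·d)/(b·c) = (207 × 1255) / (2932 × 449) = 259785 / 1316468 = 0.19733

0.20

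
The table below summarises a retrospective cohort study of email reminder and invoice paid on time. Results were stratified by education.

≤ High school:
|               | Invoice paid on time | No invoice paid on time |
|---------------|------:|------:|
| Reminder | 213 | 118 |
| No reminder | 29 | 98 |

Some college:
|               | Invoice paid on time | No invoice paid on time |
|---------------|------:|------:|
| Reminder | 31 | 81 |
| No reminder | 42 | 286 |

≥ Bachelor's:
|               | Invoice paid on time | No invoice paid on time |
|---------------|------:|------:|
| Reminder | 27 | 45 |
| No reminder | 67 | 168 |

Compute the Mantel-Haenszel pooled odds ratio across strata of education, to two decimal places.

OR_MH = Σ(aᵢdᵢ/nᵢ) / Σ(bᵢcᵢ/nᵢ), where nᵢ is the stratum total.
Stratum 1 (≤ High school): n = 458; a·d/n = 213·98/458 = 45.5764; b·c/n = 118·29/458 = 7.4716
Stratum 2 (Some college): n = 440; a·d/n = 31·286/440 = 20.1500; b·c/n = 81·42/440 = 7.7318
Stratum 3 (≥ Bachelor's): n = 307; a·d/n = 27·168/307 = 14.7752; b·c/n = 45·67/307 = 9.8208
OR_MH = (45.5764 + 20.1500 + 14.7752) / (7.4716 + 7.7318 + 9.8208) = 80.5017 / 25.0243 = 3.21694

3.22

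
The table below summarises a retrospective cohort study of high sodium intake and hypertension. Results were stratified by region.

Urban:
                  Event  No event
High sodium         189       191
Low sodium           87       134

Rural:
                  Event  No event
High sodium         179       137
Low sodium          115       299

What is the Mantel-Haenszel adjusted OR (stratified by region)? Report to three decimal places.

OR_MH = Σ(aᵢdᵢ/nᵢ) / Σ(bᵢcᵢ/nᵢ), where nᵢ is the stratum total.
Stratum 1 (Urban): n = 601; a·d/n = 189·134/601 = 42.1398; b·c/n = 191·87/601 = 27.6489
Stratum 2 (Rural): n = 730; a·d/n = 179·299/730 = 73.3164; b·c/n = 137·115/730 = 21.5822
OR_MH = (42.1398 + 73.3164) / (27.6489 + 21.5822) = 115.4562 / 49.2311 = 2.34519

2.345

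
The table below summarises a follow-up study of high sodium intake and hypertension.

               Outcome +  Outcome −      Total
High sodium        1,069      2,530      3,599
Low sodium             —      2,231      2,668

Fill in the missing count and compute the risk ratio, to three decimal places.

The missing cell is in the unexposed row: 2668 − 2231 = 437.
So a = 1069, b = 2530, c = 437, d = 2231.
RR = [a/(a+b)] / [c/(c+d)] = (1069/3599) / (437/2668) = 0.29703/0.16379 = 1.81343

1.813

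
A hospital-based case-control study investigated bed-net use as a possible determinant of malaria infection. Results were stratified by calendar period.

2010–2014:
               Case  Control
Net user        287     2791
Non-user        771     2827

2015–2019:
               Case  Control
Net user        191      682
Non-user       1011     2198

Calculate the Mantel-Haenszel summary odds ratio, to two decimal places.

0.46

OR_MH = Σ(aᵢdᵢ/nᵢ) / Σ(bᵢcᵢ/nᵢ), where nᵢ is the stratum total.
Stratum 1 (2010–2014): n = 6676; a·d/n = 287·2827/6676 = 121.5322; b·c/n = 2791·771/6676 = 322.3279
Stratum 2 (2015–2019): n = 4082; a·d/n = 191·2198/4082 = 102.8462; b·c/n = 682·1011/4082 = 168.9128
OR_MH = (121.5322 + 102.8462) / (322.3279 + 168.9128) = 224.3784 / 491.2407 = 0.45676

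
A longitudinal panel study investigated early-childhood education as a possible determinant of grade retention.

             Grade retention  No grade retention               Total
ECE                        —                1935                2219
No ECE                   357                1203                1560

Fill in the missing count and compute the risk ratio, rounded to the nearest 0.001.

The missing cell is in the exposed row: 2219 − 1935 = 284.
So a = 284, b = 1935, c = 357, d = 1203.
RR = [a/(a+b)] / [c/(c+d)] = (284/2219) / (357/1560) = 0.12799/0.22885 = 0.55926

0.559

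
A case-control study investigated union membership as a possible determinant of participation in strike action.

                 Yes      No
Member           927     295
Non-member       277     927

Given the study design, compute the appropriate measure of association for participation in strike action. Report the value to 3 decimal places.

Cells: a = 927, b = 295, c = 277, d = 927.
This is a case-control study: participants were sampled on outcome status, so risks in the source population cannot be estimated directly — relative risk is not valid here. The odds ratio is the appropriate measure.
OR = (a·d)/(b·c) = (927 × 927) / (295 × 277) = 859329 / 81715 = 10.51617

10.516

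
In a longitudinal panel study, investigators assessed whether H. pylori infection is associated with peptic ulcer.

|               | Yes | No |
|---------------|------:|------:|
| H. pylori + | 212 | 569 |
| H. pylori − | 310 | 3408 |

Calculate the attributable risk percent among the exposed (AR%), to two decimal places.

69.28

Cells: a = 212, b = 569, c = 310, d = 3408.
Risk in exposed = 212/781 = 0.27145; risk in unexposed = 310/3718 = 0.08338.
RR = 0.27145/0.08338 = 3.25561
AR% = (RR − 1)/RR × 100 = (3.25561 − 1)/3.25561 × 100 = 69.2838%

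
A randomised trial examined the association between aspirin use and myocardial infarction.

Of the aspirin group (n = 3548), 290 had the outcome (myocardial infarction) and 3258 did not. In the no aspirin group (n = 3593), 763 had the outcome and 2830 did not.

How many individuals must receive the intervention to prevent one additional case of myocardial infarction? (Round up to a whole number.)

8

Risk in treated group = 290/3548 = 0.08174; risk in control = 763/3593 = 0.21236.
Absolute risk reduction = 0.21236 − 0.08174 = 0.13062
NNT = 1 / ARR = 1 / 0.13062 = 7.656 → round up → 8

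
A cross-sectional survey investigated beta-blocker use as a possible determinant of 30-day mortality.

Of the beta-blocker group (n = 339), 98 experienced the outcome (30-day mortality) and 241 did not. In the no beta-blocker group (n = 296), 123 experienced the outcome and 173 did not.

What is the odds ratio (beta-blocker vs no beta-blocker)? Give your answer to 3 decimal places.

From the description: a = 98, b = 241, c = 123, d = 173.
OR = (a·d)/(b·c) = (98 × 173) / (241 × 123) = 16954 / 29643 = 0.57194
Exposure is associated with lower odds of 30-day mortality (OR = 0.57 < 1).

0.572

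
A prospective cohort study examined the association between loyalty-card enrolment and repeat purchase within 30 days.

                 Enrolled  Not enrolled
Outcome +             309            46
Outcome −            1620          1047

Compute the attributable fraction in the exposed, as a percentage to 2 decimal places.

73.73

Reading the table with exposure as columns: a = 309 (Enrolled, case), b = 1620 (Enrolled, non-case), c = 46 (Not enrolled, case), d = 1047.
Risk in exposed = 309/1929 = 0.16019; risk in unexposed = 46/1093 = 0.04209.
RR = 0.16019/0.04209 = 3.80617
AR% = (RR − 1)/RR × 100 = (3.80617 − 1)/3.80617 × 100 = 73.7269%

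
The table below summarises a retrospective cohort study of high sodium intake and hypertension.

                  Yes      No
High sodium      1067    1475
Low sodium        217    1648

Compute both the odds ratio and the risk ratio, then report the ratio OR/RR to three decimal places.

Cells: a = 1067, b = 1475, c = 217, d = 1648.
OR = (1067·1648)/(1475·217) = 1758416/320075 = 5.49376
Risk in exposed = 1067/2542 = 0.41975; risk in unexposed = 217/1865 = 0.11635; RR = 3.60751
OR/RR = 5.49376 / 3.60751 = 1.52287
The outcome is not rare, so the OR lies further from 1 than the RR.

1.523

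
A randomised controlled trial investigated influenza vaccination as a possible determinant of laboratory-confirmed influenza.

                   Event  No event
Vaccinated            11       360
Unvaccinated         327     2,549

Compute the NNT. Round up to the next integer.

12

Risk in treated group = 11/371 = 0.02965; risk in control = 327/2876 = 0.11370.
Absolute risk reduction = 0.11370 − 0.02965 = 0.08405
NNT = 1 / ARR = 1 / 0.08405 = 11.898 → round up → 12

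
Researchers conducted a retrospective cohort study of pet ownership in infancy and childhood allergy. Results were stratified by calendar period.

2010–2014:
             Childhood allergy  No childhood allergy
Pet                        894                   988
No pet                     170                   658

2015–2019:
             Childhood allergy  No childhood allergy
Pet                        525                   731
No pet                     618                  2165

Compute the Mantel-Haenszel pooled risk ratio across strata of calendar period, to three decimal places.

2.046

RR_MH = Σ(aᵢ·n₀ᵢ/nᵢ) / Σ(cᵢ·n₁ᵢ/nᵢ), with n₁ᵢ = aᵢ+bᵢ (exposed), n₀ᵢ = cᵢ+dᵢ (unexposed), nᵢ = n₁ᵢ+n₀ᵢ.
Stratum 1 (2010–2014): n₁ = 1882, n₀ = 828, n = 2710; a·n₀/n = 894·828/2710 = 273.1483; c·n₁/n = 170·1882/2710 = 118.0590
Stratum 2 (2015–2019): n₁ = 1256, n₀ = 2783, n = 4039; a·n₀/n = 525·2783/4039 = 361.7418; c·n₁/n = 618·1256/4039 = 192.1783
RR_MH = (273.1483 + 361.7418) / (118.0590 + 192.1783) = 634.8901 / 310.2373 = 2.04647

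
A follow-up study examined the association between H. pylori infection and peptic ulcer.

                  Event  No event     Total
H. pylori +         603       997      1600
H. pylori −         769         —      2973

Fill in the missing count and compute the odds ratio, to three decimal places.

The missing cell is in the unexposed row: 2973 − 769 = 2204.
So a = 603, b = 997, c = 769, d = 2204.
OR = (a·d)/(b·c) = (603 × 2204) / (997 × 769) = 1329012 / 766693 = 1.73343

1.733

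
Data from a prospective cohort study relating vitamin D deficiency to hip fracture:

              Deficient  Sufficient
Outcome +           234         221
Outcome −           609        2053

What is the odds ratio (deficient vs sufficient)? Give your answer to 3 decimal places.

3.569

Reading the table with exposure as columns: a = 234 (Deficient, case), b = 609 (Deficient, non-case), c = 221 (Sufficient, case), d = 2053.
OR = (a·d)/(b·c) = (234 × 2053) / (609 × 221) = 480402 / 134589 = 3.56940
The odds of hip fracture are about 3.57 times as high in the deficient group.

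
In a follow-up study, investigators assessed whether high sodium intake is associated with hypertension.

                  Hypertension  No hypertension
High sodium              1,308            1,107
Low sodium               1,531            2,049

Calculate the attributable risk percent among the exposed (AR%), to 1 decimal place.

Cells: a = 1308, b = 1107, c = 1531, d = 2049.
Risk in exposed = 1308/2415 = 0.54161; risk in unexposed = 1531/3580 = 0.42765.
RR = 0.54161/0.42765 = 1.26648
AR% = (RR − 1)/RR × 100 = (1.26648 − 1)/1.26648 × 100 = 21.0410%

21.0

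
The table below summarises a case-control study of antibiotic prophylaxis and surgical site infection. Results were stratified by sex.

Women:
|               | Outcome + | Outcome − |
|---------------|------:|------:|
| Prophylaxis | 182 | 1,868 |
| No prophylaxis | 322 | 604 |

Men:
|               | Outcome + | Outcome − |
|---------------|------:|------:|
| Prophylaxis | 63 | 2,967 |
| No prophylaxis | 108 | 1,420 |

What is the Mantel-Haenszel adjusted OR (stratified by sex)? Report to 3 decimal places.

OR_MH = Σ(aᵢdᵢ/nᵢ) / Σ(bᵢcᵢ/nᵢ), where nᵢ is the stratum total.
Stratum 1 (Women): n = 2976; a·d/n = 182·604/2976 = 36.9382; b·c/n = 1868·322/2976 = 202.1156
Stratum 2 (Men): n = 4558; a·d/n = 63·1420/4558 = 19.6270; b·c/n = 2967·108/4558 = 70.3019
OR_MH = (36.9382 + 19.6270) / (202.1156 + 70.3019) = 56.5652 / 272.4175 = 0.20764

0.208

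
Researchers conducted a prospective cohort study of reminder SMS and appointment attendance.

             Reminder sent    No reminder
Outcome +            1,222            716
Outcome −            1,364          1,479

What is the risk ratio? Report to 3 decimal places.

Reading the table with exposure as columns: a = 1222 (Reminder sent, case), b = 1364 (Reminder sent, non-case), c = 716 (No reminder, case), d = 1479.
Risk in exposed = 1222/2586 = 0.47254; risk in unexposed = 716/2195 = 0.32620.
RR = 0.47254 / 0.32620 = 1.44865
The risk among the exposed is 1.45 times that among the unexposed.

1.449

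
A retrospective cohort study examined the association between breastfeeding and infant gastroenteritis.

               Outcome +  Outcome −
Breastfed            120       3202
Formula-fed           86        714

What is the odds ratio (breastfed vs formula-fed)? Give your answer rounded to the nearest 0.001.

0.311

Cells: a = 120, b = 3202, c = 86, d = 714.
OR = (a·d)/(b·c) = (120 × 714) / (3202 × 86) = 85680 / 275372 = 0.31114
Exposure is associated with lower odds of infant gastroenteritis (OR = 0.31 < 1).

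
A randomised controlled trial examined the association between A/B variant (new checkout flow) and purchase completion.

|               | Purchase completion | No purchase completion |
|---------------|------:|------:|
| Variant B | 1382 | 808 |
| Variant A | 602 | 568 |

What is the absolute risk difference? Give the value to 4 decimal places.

0.1165

Cells: a = 1382, b = 808, c = 602, d = 568.
Risk in exposed = 1382/2190 = 0.631050; risk in unexposed = 602/1170 = 0.514530.
Risk difference = 0.631050 − 0.514530 = 0.116520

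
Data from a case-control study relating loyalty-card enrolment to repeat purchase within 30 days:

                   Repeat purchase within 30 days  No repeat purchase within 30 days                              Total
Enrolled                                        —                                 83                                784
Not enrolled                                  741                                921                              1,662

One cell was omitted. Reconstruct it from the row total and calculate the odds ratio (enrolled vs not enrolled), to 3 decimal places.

10.497

The missing cell is in the exposed row: 784 − 83 = 701.
So a = 701, b = 83, c = 741, d = 921.
OR = (a·d)/(b·c) = (701 × 921) / (83 × 741) = 645621 / 61503 = 10.49739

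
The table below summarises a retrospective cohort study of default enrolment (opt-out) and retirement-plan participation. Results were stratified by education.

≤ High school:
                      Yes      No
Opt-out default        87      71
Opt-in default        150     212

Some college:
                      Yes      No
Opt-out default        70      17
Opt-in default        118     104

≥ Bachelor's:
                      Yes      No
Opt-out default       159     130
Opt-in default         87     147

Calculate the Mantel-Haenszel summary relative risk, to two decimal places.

1.43

RR_MH = Σ(aᵢ·n₀ᵢ/nᵢ) / Σ(cᵢ·n₁ᵢ/nᵢ), with n₁ᵢ = aᵢ+bᵢ (exposed), n₀ᵢ = cᵢ+dᵢ (unexposed), nᵢ = n₁ᵢ+n₀ᵢ.
Stratum 1 (≤ High school): n₁ = 158, n₀ = 362, n = 520; a·n₀/n = 87·362/520 = 60.5654; c·n₁/n = 150·158/520 = 45.5769
Stratum 2 (Some college): n₁ = 87, n₀ = 222, n = 309; a·n₀/n = 70·222/309 = 50.2913; c·n₁/n = 118·87/309 = 33.2233
Stratum 3 (≥ Bachelor's): n₁ = 289, n₀ = 234, n = 523; a·n₀/n = 159·234/523 = 71.1396; c·n₁/n = 87·289/523 = 48.0746
RR_MH = (60.5654 + 50.2913 + 71.1396) / (45.5769 + 33.2233 + 48.0746) = 181.9962 / 126.8748 = 1.43446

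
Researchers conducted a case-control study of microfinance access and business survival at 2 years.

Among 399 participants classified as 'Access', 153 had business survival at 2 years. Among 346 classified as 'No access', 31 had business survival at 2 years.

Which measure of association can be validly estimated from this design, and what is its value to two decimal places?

6.32

From the description: a = 153, b = 246, c = 31, d = 315.
This is a case-control study: participants were sampled on outcome status, so risks in the source population cannot be estimated directly — relative risk is not valid here. The odds ratio is the appropriate measure.
OR = (a·d)/(b·c) = (153 × 315) / (246 × 31) = 48195 / 7626 = 6.31983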